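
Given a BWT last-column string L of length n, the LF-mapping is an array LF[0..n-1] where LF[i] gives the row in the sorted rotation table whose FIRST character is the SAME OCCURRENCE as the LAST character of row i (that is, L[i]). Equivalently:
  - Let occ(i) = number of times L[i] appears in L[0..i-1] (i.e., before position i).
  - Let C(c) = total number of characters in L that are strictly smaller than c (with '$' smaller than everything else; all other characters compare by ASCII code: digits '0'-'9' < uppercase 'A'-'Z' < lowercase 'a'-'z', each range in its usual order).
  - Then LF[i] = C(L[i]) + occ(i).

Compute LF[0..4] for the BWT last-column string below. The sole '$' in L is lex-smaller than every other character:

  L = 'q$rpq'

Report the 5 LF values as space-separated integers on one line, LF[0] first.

Answer: 2 0 4 1 3

Derivation:
Char counts: '$':1, 'p':1, 'q':2, 'r':1
C (first-col start): C('$')=0, C('p')=1, C('q')=2, C('r')=4
L[0]='q': occ=0, LF[0]=C('q')+0=2+0=2
L[1]='$': occ=0, LF[1]=C('$')+0=0+0=0
L[2]='r': occ=0, LF[2]=C('r')+0=4+0=4
L[3]='p': occ=0, LF[3]=C('p')+0=1+0=1
L[4]='q': occ=1, LF[4]=C('q')+1=2+1=3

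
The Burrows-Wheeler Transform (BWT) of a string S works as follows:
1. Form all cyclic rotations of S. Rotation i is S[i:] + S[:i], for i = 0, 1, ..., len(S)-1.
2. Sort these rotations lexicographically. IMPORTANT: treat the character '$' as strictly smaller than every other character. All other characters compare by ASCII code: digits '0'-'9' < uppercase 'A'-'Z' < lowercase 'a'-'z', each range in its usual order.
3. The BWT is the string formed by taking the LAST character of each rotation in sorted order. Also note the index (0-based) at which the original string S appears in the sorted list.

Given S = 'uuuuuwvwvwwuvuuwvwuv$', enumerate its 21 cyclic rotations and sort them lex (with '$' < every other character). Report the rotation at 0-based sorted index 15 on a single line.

Answer: wuv$uuuuuwvwvwwuvuuwv

Derivation:
All 21 rotations (rotation i = S[i:]+S[:i]):
  rot[0] = uuuuuwvwvwwuvuuwvwuv$
  rot[1] = uuuuwvwvwwuvuuwvwuv$u
  rot[2] = uuuwvwvwwuvuuwvwuv$uu
  rot[3] = uuwvwvwwuvuuwvwuv$uuu
  rot[4] = uwvwvwwuvuuwvwuv$uuuu
  rot[5] = wvwvwwuvuuwvwuv$uuuuu
  rot[6] = vwvwwuvuuwvwuv$uuuuuw
  rot[7] = wvwwuvuuwvwuv$uuuuuwv
  rot[8] = vwwuvuuwvwuv$uuuuuwvw
  rot[9] = wwuvuuwvwuv$uuuuuwvwv
  rot[10] = wuvuuwvwuv$uuuuuwvwvw
  rot[11] = uvuuwvwuv$uuuuuwvwvww
  rot[12] = vuuwvwuv$uuuuuwvwvwwu
  rot[13] = uuwvwuv$uuuuuwvwvwwuv
  rot[14] = uwvwuv$uuuuuwvwvwwuvu
  rot[15] = wvwuv$uuuuuwvwvwwuvuu
  rot[16] = vwuv$uuuuuwvwvwwuvuuw
  rot[17] = wuv$uuuuuwvwvwwuvuuwv
  rot[18] = uv$uuuuuwvwvwwuvuuwvw
  rot[19] = v$uuuuuwvwvwwuvuuwvwu
  rot[20] = $uuuuuwvwvwwuvuuwvwuv
Sorted (with $ < everything):
  sorted[0] = $uuuuuwvwvwwuvuuwvwuv
  sorted[1] = uuuuuwvwvwwuvuuwvwuv$
  sorted[2] = uuuuwvwvwwuvuuwvwuv$u
  sorted[3] = uuuwvwvwwuvuuwvwuv$uu
  sorted[4] = uuwvwuv$uuuuuwvwvwwuv
  sorted[5] = uuwvwvwwuvuuwvwuv$uuu
  sorted[6] = uv$uuuuuwvwvwwuvuuwvw
  sorted[7] = uvuuwvwuv$uuuuuwvwvww
  sorted[8] = uwvwuv$uuuuuwvwvwwuvu
  sorted[9] = uwvwvwwuvuuwvwuv$uuuu
  sorted[10] = v$uuuuuwvwvwwuvuuwvwu
  sorted[11] = vuuwvwuv$uuuuuwvwvwwu
  sorted[12] = vwuv$uuuuuwvwvwwuvuuw
  sorted[13] = vwvwwuvuuwvwuv$uuuuuw
  sorted[14] = vwwuvuuwvwuv$uuuuuwvw
  sorted[15] = wuv$uuuuuwvwvwwuvuuwv
  sorted[16] = wuvuuwvwuv$uuuuuwvwvw
  sorted[17] = wvwuv$uuuuuwvwvwwuvuu
  sorted[18] = wvwvwwuvuuwvwuv$uuuuu
  sorted[19] = wvwwuvuuwvwuv$uuuuuwv
  sorted[20] = wwuvuuwvwuv$uuuuuwvwv
sorted[15] = wuv$uuuuuwvwvwwuvuuwv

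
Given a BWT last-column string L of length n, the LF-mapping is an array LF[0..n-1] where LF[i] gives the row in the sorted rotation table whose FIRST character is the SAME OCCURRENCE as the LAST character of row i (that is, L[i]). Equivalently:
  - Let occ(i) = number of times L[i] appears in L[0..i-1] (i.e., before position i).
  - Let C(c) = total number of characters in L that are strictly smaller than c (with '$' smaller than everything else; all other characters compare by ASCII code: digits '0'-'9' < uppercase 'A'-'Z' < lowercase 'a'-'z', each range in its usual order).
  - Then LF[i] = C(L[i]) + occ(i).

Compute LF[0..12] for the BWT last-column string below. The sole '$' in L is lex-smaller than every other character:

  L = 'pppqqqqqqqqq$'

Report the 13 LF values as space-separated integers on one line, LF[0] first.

Char counts: '$':1, 'p':3, 'q':9
C (first-col start): C('$')=0, C('p')=1, C('q')=4
L[0]='p': occ=0, LF[0]=C('p')+0=1+0=1
L[1]='p': occ=1, LF[1]=C('p')+1=1+1=2
L[2]='p': occ=2, LF[2]=C('p')+2=1+2=3
L[3]='q': occ=0, LF[3]=C('q')+0=4+0=4
L[4]='q': occ=1, LF[4]=C('q')+1=4+1=5
L[5]='q': occ=2, LF[5]=C('q')+2=4+2=6
L[6]='q': occ=3, LF[6]=C('q')+3=4+3=7
L[7]='q': occ=4, LF[7]=C('q')+4=4+4=8
L[8]='q': occ=5, LF[8]=C('q')+5=4+5=9
L[9]='q': occ=6, LF[9]=C('q')+6=4+6=10
L[10]='q': occ=7, LF[10]=C('q')+7=4+7=11
L[11]='q': occ=8, LF[11]=C('q')+8=4+8=12
L[12]='$': occ=0, LF[12]=C('$')+0=0+0=0

Answer: 1 2 3 4 5 6 7 8 9 10 11 12 0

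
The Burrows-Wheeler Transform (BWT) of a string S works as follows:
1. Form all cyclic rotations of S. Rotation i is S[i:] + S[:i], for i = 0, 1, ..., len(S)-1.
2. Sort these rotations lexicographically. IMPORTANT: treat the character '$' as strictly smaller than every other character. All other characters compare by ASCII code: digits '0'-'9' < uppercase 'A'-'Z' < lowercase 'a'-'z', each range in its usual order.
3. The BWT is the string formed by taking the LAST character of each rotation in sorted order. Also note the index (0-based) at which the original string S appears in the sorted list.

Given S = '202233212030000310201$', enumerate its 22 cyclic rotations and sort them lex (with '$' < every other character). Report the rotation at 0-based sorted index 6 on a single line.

All 22 rotations (rotation i = S[i:]+S[:i]):
  rot[0] = 202233212030000310201$
  rot[1] = 02233212030000310201$2
  rot[2] = 2233212030000310201$20
  rot[3] = 233212030000310201$202
  rot[4] = 33212030000310201$2022
  rot[5] = 3212030000310201$20223
  rot[6] = 212030000310201$202233
  rot[7] = 12030000310201$2022332
  rot[8] = 2030000310201$20223321
  rot[9] = 030000310201$202233212
  rot[10] = 30000310201$2022332120
  rot[11] = 0000310201$20223321203
  rot[12] = 000310201$202233212030
  rot[13] = 00310201$2022332120300
  rot[14] = 0310201$20223321203000
  rot[15] = 310201$202233212030000
  rot[16] = 10201$2022332120300003
  rot[17] = 0201$20223321203000031
  rot[18] = 201$202233212030000310
  rot[19] = 01$2022332120300003102
  rot[20] = 1$20223321203000031020
  rot[21] = $202233212030000310201
Sorted (with $ < everything):
  sorted[0] = $202233212030000310201
  sorted[1] = 0000310201$20223321203
  sorted[2] = 000310201$202233212030
  sorted[3] = 00310201$2022332120300
  sorted[4] = 01$2022332120300003102
  sorted[5] = 0201$20223321203000031
  sorted[6] = 02233212030000310201$2
  sorted[7] = 030000310201$202233212
  sorted[8] = 0310201$20223321203000
  sorted[9] = 1$20223321203000031020
  sorted[10] = 10201$2022332120300003
  sorted[11] = 12030000310201$2022332
  sorted[12] = 201$202233212030000310
  sorted[13] = 202233212030000310201$
  sorted[14] = 2030000310201$20223321
  sorted[15] = 212030000310201$202233
  sorted[16] = 2233212030000310201$20
  sorted[17] = 233212030000310201$202
  sorted[18] = 30000310201$2022332120
  sorted[19] = 310201$202233212030000
  sorted[20] = 3212030000310201$20223
  sorted[21] = 33212030000310201$2022
sorted[6] = 02233212030000310201$2

Answer: 02233212030000310201$2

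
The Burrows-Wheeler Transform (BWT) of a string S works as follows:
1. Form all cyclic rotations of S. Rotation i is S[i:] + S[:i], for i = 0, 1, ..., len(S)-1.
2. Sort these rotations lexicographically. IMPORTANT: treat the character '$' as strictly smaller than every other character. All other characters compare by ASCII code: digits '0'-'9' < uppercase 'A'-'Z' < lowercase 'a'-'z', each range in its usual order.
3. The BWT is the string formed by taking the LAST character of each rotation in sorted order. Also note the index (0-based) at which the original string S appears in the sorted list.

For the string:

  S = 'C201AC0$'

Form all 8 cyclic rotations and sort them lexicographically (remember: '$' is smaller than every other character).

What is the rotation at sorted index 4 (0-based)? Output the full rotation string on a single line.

All 8 rotations (rotation i = S[i:]+S[:i]):
  rot[0] = C201AC0$
  rot[1] = 201AC0$C
  rot[2] = 01AC0$C2
  rot[3] = 1AC0$C20
  rot[4] = AC0$C201
  rot[5] = C0$C201A
  rot[6] = 0$C201AC
  rot[7] = $C201AC0
Sorted (with $ < everything):
  sorted[0] = $C201AC0
  sorted[1] = 0$C201AC
  sorted[2] = 01AC0$C2
  sorted[3] = 1AC0$C20
  sorted[4] = 201AC0$C
  sorted[5] = AC0$C201
  sorted[6] = C0$C201A
  sorted[7] = C201AC0$
sorted[4] = 201AC0$C

Answer: 201AC0$C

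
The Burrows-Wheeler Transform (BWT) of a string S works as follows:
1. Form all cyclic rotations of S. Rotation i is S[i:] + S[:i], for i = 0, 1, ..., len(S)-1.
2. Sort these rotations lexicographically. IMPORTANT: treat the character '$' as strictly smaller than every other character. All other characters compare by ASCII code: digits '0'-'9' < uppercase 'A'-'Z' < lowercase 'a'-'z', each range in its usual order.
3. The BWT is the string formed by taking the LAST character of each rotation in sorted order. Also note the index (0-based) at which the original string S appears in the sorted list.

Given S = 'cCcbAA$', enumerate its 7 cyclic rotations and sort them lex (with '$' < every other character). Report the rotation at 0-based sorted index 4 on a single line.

Answer: bAA$cCc

Derivation:
All 7 rotations (rotation i = S[i:]+S[:i]):
  rot[0] = cCcbAA$
  rot[1] = CcbAA$c
  rot[2] = cbAA$cC
  rot[3] = bAA$cCc
  rot[4] = AA$cCcb
  rot[5] = A$cCcbA
  rot[6] = $cCcbAA
Sorted (with $ < everything):
  sorted[0] = $cCcbAA
  sorted[1] = A$cCcbA
  sorted[2] = AA$cCcb
  sorted[3] = CcbAA$c
  sorted[4] = bAA$cCc
  sorted[5] = cCcbAA$
  sorted[6] = cbAA$cC
sorted[4] = bAA$cCc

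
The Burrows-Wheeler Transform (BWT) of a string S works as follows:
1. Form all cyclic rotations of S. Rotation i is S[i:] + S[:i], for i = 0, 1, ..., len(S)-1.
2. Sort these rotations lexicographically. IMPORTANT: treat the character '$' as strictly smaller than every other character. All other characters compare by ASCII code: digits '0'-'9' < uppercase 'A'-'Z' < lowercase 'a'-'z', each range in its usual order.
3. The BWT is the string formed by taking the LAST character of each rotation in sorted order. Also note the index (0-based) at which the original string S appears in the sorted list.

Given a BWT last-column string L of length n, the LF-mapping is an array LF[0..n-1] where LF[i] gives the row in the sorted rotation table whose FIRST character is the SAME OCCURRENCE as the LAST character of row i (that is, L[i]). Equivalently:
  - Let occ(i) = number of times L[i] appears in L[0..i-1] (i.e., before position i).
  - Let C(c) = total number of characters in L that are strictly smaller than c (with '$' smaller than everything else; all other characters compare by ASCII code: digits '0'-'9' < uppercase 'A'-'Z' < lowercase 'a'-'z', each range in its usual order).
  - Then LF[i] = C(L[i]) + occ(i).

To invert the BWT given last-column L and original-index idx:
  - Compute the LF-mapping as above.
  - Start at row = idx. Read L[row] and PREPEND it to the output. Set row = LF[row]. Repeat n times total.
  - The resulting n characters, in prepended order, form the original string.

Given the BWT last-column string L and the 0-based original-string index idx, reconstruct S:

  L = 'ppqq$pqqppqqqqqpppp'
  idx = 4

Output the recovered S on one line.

LF mapping: 1 2 10 11 0 3 12 13 4 5 14 15 16 17 18 6 7 8 9
Walk LF starting at row 4, prepending L[row]:
  step 1: row=4, L[4]='$', prepend. Next row=LF[4]=0
  step 2: row=0, L[0]='p', prepend. Next row=LF[0]=1
  step 3: row=1, L[1]='p', prepend. Next row=LF[1]=2
  step 4: row=2, L[2]='q', prepend. Next row=LF[2]=10
  step 5: row=10, L[10]='q', prepend. Next row=LF[10]=14
  step 6: row=14, L[14]='q', prepend. Next row=LF[14]=18
  step 7: row=18, L[18]='p', prepend. Next row=LF[18]=9
  step 8: row=9, L[9]='p', prepend. Next row=LF[9]=5
  step 9: row=5, L[5]='p', prepend. Next row=LF[5]=3
  step 10: row=3, L[3]='q', prepend. Next row=LF[3]=11
  step 11: row=11, L[11]='q', prepend. Next row=LF[11]=15
  step 12: row=15, L[15]='p', prepend. Next row=LF[15]=6
  step 13: row=6, L[6]='q', prepend. Next row=LF[6]=12
  step 14: row=12, L[12]='q', prepend. Next row=LF[12]=16
  step 15: row=16, L[16]='p', prepend. Next row=LF[16]=7
  step 16: row=7, L[7]='q', prepend. Next row=LF[7]=13
  step 17: row=13, L[13]='q', prepend. Next row=LF[13]=17
  step 18: row=17, L[17]='p', prepend. Next row=LF[17]=8
  step 19: row=8, L[8]='p', prepend. Next row=LF[8]=4
Reversed output: ppqqpqqpqqpppqqqpp$

Answer: ppqqpqqpqqpppqqqpp$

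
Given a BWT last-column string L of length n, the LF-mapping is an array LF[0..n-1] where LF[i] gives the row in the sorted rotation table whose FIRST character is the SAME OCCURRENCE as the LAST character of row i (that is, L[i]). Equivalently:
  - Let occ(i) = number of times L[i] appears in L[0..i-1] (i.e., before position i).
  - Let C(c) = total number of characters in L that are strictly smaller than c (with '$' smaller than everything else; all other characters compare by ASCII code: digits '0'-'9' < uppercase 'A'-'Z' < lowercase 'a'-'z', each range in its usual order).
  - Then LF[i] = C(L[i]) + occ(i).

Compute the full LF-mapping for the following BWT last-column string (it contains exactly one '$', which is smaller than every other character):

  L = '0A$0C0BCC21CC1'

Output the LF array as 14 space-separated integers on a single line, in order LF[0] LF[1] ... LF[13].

Char counts: '$':1, '0':3, '1':2, '2':1, 'A':1, 'B':1, 'C':5
C (first-col start): C('$')=0, C('0')=1, C('1')=4, C('2')=6, C('A')=7, C('B')=8, C('C')=9
L[0]='0': occ=0, LF[0]=C('0')+0=1+0=1
L[1]='A': occ=0, LF[1]=C('A')+0=7+0=7
L[2]='$': occ=0, LF[2]=C('$')+0=0+0=0
L[3]='0': occ=1, LF[3]=C('0')+1=1+1=2
L[4]='C': occ=0, LF[4]=C('C')+0=9+0=9
L[5]='0': occ=2, LF[5]=C('0')+2=1+2=3
L[6]='B': occ=0, LF[6]=C('B')+0=8+0=8
L[7]='C': occ=1, LF[7]=C('C')+1=9+1=10
L[8]='C': occ=2, LF[8]=C('C')+2=9+2=11
L[9]='2': occ=0, LF[9]=C('2')+0=6+0=6
L[10]='1': occ=0, LF[10]=C('1')+0=4+0=4
L[11]='C': occ=3, LF[11]=C('C')+3=9+3=12
L[12]='C': occ=4, LF[12]=C('C')+4=9+4=13
L[13]='1': occ=1, LF[13]=C('1')+1=4+1=5

Answer: 1 7 0 2 9 3 8 10 11 6 4 12 13 5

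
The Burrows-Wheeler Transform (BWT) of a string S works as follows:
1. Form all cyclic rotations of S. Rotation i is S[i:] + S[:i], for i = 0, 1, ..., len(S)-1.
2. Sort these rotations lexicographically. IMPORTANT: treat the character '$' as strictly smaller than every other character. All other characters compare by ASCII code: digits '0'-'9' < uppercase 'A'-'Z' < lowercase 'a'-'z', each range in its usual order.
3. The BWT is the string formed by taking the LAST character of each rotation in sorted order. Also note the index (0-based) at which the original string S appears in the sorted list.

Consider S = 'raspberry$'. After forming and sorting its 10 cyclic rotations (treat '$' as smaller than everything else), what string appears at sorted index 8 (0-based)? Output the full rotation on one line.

Answer: spberry$ra

Derivation:
All 10 rotations (rotation i = S[i:]+S[:i]):
  rot[0] = raspberry$
  rot[1] = aspberry$r
  rot[2] = spberry$ra
  rot[3] = pberry$ras
  rot[4] = berry$rasp
  rot[5] = erry$raspb
  rot[6] = rry$raspbe
  rot[7] = ry$raspber
  rot[8] = y$raspberr
  rot[9] = $raspberry
Sorted (with $ < everything):
  sorted[0] = $raspberry
  sorted[1] = aspberry$r
  sorted[2] = berry$rasp
  sorted[3] = erry$raspb
  sorted[4] = pberry$ras
  sorted[5] = raspberry$
  sorted[6] = rry$raspbe
  sorted[7] = ry$raspber
  sorted[8] = spberry$ra
  sorted[9] = y$raspberr
sorted[8] = spberry$ra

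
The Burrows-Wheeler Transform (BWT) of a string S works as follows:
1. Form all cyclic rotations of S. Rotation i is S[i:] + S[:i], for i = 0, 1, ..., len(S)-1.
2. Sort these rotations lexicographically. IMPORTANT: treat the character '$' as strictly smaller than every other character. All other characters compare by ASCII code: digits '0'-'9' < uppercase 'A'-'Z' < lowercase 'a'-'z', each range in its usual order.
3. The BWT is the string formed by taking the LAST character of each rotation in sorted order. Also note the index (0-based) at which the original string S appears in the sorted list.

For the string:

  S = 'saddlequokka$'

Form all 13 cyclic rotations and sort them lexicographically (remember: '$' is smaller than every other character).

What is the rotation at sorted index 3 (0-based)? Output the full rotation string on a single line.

Answer: ddlequokka$sa

Derivation:
All 13 rotations (rotation i = S[i:]+S[:i]):
  rot[0] = saddlequokka$
  rot[1] = addlequokka$s
  rot[2] = ddlequokka$sa
  rot[3] = dlequokka$sad
  rot[4] = lequokka$sadd
  rot[5] = equokka$saddl
  rot[6] = quokka$saddle
  rot[7] = uokka$saddleq
  rot[8] = okka$saddlequ
  rot[9] = kka$saddlequo
  rot[10] = ka$saddlequok
  rot[11] = a$saddlequokk
  rot[12] = $saddlequokka
Sorted (with $ < everything):
  sorted[0] = $saddlequokka
  sorted[1] = a$saddlequokk
  sorted[2] = addlequokka$s
  sorted[3] = ddlequokka$sa
  sorted[4] = dlequokka$sad
  sorted[5] = equokka$saddl
  sorted[6] = ka$saddlequok
  sorted[7] = kka$saddlequo
  sorted[8] = lequokka$sadd
  sorted[9] = okka$saddlequ
  sorted[10] = quokka$saddle
  sorted[11] = saddlequokka$
  sorted[12] = uokka$saddleq
sorted[3] = ddlequokka$sa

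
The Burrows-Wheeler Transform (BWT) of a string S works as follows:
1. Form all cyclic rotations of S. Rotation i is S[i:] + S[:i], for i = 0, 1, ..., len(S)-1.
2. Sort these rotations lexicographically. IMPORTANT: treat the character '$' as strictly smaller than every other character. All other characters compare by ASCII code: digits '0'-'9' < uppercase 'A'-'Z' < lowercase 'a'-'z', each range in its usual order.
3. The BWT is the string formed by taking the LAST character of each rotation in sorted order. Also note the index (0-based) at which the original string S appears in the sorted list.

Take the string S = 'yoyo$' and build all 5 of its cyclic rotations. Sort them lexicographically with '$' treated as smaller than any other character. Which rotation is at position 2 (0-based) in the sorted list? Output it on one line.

Answer: oyo$y

Derivation:
All 5 rotations (rotation i = S[i:]+S[:i]):
  rot[0] = yoyo$
  rot[1] = oyo$y
  rot[2] = yo$yo
  rot[3] = o$yoy
  rot[4] = $yoyo
Sorted (with $ < everything):
  sorted[0] = $yoyo
  sorted[1] = o$yoy
  sorted[2] = oyo$y
  sorted[3] = yo$yo
  sorted[4] = yoyo$
sorted[2] = oyo$y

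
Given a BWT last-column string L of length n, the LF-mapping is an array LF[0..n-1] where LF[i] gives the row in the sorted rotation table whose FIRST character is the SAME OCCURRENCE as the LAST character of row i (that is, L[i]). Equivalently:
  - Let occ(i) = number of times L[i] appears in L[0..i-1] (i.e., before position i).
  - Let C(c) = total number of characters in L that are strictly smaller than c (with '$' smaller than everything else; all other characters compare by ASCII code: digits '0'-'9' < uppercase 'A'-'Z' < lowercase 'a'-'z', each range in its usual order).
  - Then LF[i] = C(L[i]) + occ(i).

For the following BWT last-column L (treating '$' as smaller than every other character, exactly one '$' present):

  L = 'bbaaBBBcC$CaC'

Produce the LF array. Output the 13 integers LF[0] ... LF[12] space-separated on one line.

Char counts: '$':1, 'B':3, 'C':3, 'a':3, 'b':2, 'c':1
C (first-col start): C('$')=0, C('B')=1, C('C')=4, C('a')=7, C('b')=10, C('c')=12
L[0]='b': occ=0, LF[0]=C('b')+0=10+0=10
L[1]='b': occ=1, LF[1]=C('b')+1=10+1=11
L[2]='a': occ=0, LF[2]=C('a')+0=7+0=7
L[3]='a': occ=1, LF[3]=C('a')+1=7+1=8
L[4]='B': occ=0, LF[4]=C('B')+0=1+0=1
L[5]='B': occ=1, LF[5]=C('B')+1=1+1=2
L[6]='B': occ=2, LF[6]=C('B')+2=1+2=3
L[7]='c': occ=0, LF[7]=C('c')+0=12+0=12
L[8]='C': occ=0, LF[8]=C('C')+0=4+0=4
L[9]='$': occ=0, LF[9]=C('$')+0=0+0=0
L[10]='C': occ=1, LF[10]=C('C')+1=4+1=5
L[11]='a': occ=2, LF[11]=C('a')+2=7+2=9
L[12]='C': occ=2, LF[12]=C('C')+2=4+2=6

Answer: 10 11 7 8 1 2 3 12 4 0 5 9 6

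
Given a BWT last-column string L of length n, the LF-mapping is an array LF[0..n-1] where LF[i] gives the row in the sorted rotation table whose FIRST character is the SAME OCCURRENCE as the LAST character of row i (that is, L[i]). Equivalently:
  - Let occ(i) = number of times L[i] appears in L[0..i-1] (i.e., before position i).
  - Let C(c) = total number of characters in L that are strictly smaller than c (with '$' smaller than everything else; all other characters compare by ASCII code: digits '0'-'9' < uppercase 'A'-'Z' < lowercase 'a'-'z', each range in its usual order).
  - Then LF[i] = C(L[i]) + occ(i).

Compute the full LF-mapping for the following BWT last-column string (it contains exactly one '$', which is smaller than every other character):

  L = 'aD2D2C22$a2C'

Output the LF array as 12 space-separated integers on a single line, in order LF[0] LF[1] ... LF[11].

Char counts: '$':1, '2':5, 'C':2, 'D':2, 'a':2
C (first-col start): C('$')=0, C('2')=1, C('C')=6, C('D')=8, C('a')=10
L[0]='a': occ=0, LF[0]=C('a')+0=10+0=10
L[1]='D': occ=0, LF[1]=C('D')+0=8+0=8
L[2]='2': occ=0, LF[2]=C('2')+0=1+0=1
L[3]='D': occ=1, LF[3]=C('D')+1=8+1=9
L[4]='2': occ=1, LF[4]=C('2')+1=1+1=2
L[5]='C': occ=0, LF[5]=C('C')+0=6+0=6
L[6]='2': occ=2, LF[6]=C('2')+2=1+2=3
L[7]='2': occ=3, LF[7]=C('2')+3=1+3=4
L[8]='$': occ=0, LF[8]=C('$')+0=0+0=0
L[9]='a': occ=1, LF[9]=C('a')+1=10+1=11
L[10]='2': occ=4, LF[10]=C('2')+4=1+4=5
L[11]='C': occ=1, LF[11]=C('C')+1=6+1=7

Answer: 10 8 1 9 2 6 3 4 0 11 5 7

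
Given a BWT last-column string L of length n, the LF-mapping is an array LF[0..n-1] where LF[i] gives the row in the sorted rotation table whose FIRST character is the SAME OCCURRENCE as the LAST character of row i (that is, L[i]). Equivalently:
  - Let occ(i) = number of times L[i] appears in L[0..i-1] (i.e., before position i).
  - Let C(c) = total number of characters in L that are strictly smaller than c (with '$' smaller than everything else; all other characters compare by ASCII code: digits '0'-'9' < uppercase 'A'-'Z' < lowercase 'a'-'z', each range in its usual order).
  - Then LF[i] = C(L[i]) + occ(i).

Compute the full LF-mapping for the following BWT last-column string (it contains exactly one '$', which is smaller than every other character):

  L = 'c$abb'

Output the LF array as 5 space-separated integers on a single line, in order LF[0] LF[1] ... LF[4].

Answer: 4 0 1 2 3

Derivation:
Char counts: '$':1, 'a':1, 'b':2, 'c':1
C (first-col start): C('$')=0, C('a')=1, C('b')=2, C('c')=4
L[0]='c': occ=0, LF[0]=C('c')+0=4+0=4
L[1]='$': occ=0, LF[1]=C('$')+0=0+0=0
L[2]='a': occ=0, LF[2]=C('a')+0=1+0=1
L[3]='b': occ=0, LF[3]=C('b')+0=2+0=2
L[4]='b': occ=1, LF[4]=C('b')+1=2+1=3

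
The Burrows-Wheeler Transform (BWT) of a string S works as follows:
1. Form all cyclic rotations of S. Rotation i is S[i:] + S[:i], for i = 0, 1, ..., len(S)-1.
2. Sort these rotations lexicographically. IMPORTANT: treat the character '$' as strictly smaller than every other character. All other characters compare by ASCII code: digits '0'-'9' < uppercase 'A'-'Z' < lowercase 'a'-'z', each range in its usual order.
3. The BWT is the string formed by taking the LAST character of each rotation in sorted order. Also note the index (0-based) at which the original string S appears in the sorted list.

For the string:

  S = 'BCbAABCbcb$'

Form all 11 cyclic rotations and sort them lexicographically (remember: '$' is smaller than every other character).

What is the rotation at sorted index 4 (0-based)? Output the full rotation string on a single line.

All 11 rotations (rotation i = S[i:]+S[:i]):
  rot[0] = BCbAABCbcb$
  rot[1] = CbAABCbcb$B
  rot[2] = bAABCbcb$BC
  rot[3] = AABCbcb$BCb
  rot[4] = ABCbcb$BCbA
  rot[5] = BCbcb$BCbAA
  rot[6] = Cbcb$BCbAAB
  rot[7] = bcb$BCbAABC
  rot[8] = cb$BCbAABCb
  rot[9] = b$BCbAABCbc
  rot[10] = $BCbAABCbcb
Sorted (with $ < everything):
  sorted[0] = $BCbAABCbcb
  sorted[1] = AABCbcb$BCb
  sorted[2] = ABCbcb$BCbA
  sorted[3] = BCbAABCbcb$
  sorted[4] = BCbcb$BCbAA
  sorted[5] = CbAABCbcb$B
  sorted[6] = Cbcb$BCbAAB
  sorted[7] = b$BCbAABCbc
  sorted[8] = bAABCbcb$BC
  sorted[9] = bcb$BCbAABC
  sorted[10] = cb$BCbAABCb
sorted[4] = BCbcb$BCbAA

Answer: BCbcb$BCbAA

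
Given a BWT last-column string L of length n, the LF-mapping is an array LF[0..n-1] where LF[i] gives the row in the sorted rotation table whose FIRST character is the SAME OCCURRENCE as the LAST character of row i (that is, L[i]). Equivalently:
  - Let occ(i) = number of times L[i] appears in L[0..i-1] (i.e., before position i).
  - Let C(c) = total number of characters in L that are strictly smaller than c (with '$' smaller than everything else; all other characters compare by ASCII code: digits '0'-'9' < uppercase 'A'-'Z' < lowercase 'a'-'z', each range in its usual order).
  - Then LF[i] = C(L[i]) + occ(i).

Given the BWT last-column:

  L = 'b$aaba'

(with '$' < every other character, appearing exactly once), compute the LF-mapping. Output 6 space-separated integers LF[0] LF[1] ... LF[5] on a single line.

Char counts: '$':1, 'a':3, 'b':2
C (first-col start): C('$')=0, C('a')=1, C('b')=4
L[0]='b': occ=0, LF[0]=C('b')+0=4+0=4
L[1]='$': occ=0, LF[1]=C('$')+0=0+0=0
L[2]='a': occ=0, LF[2]=C('a')+0=1+0=1
L[3]='a': occ=1, LF[3]=C('a')+1=1+1=2
L[4]='b': occ=1, LF[4]=C('b')+1=4+1=5
L[5]='a': occ=2, LF[5]=C('a')+2=1+2=3

Answer: 4 0 1 2 5 3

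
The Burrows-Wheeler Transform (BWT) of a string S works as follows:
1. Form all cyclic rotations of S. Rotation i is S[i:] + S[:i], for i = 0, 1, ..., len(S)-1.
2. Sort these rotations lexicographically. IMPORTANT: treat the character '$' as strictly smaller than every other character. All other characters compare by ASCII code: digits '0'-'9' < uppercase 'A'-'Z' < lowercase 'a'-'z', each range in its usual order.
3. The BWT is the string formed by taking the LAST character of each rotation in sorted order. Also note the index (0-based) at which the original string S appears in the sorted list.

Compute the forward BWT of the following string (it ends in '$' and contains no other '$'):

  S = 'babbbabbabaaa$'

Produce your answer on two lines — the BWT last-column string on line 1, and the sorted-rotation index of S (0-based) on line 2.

All 14 rotations (rotation i = S[i:]+S[:i]):
  rot[0] = babbbabbabaaa$
  rot[1] = abbbabbabaaa$b
  rot[2] = bbbabbabaaa$ba
  rot[3] = bbabbabaaa$bab
  rot[4] = babbabaaa$babb
  rot[5] = abbabaaa$babbb
  rot[6] = bbabaaa$babbba
  rot[7] = babaaa$babbbab
  rot[8] = abaaa$babbbabb
  rot[9] = baaa$babbbabba
  rot[10] = aaa$babbbabbab
  rot[11] = aa$babbbabbaba
  rot[12] = a$babbbabbabaa
  rot[13] = $babbbabbabaaa
Sorted (with $ < everything):
  sorted[0] = $babbbabbabaaa  (last char: 'a')
  sorted[1] = a$babbbabbabaa  (last char: 'a')
  sorted[2] = aa$babbbabbaba  (last char: 'a')
  sorted[3] = aaa$babbbabbab  (last char: 'b')
  sorted[4] = abaaa$babbbabb  (last char: 'b')
  sorted[5] = abbabaaa$babbb  (last char: 'b')
  sorted[6] = abbbabbabaaa$b  (last char: 'b')
  sorted[7] = baaa$babbbabba  (last char: 'a')
  sorted[8] = babaaa$babbbab  (last char: 'b')
  sorted[9] = babbabaaa$babb  (last char: 'b')
  sorted[10] = babbbabbabaaa$  (last char: '$')
  sorted[11] = bbabaaa$babbba  (last char: 'a')
  sorted[12] = bbabbabaaa$bab  (last char: 'b')
  sorted[13] = bbbabbabaaa$ba  (last char: 'a')
Last column: aaabbbbabb$aba
Original string S is at sorted index 10

Answer: aaabbbbabb$aba
10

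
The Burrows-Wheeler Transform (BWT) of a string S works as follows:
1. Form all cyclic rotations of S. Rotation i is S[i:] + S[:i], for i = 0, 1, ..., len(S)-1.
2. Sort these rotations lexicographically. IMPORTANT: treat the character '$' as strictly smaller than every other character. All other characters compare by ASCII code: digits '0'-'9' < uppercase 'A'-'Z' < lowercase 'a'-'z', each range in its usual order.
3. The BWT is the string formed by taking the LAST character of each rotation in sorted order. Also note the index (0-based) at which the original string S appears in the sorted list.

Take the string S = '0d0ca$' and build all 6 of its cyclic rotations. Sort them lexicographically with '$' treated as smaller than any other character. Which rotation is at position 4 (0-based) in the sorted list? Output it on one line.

All 6 rotations (rotation i = S[i:]+S[:i]):
  rot[0] = 0d0ca$
  rot[1] = d0ca$0
  rot[2] = 0ca$0d
  rot[3] = ca$0d0
  rot[4] = a$0d0c
  rot[5] = $0d0ca
Sorted (with $ < everything):
  sorted[0] = $0d0ca
  sorted[1] = 0ca$0d
  sorted[2] = 0d0ca$
  sorted[3] = a$0d0c
  sorted[4] = ca$0d0
  sorted[5] = d0ca$0
sorted[4] = ca$0d0

Answer: ca$0d0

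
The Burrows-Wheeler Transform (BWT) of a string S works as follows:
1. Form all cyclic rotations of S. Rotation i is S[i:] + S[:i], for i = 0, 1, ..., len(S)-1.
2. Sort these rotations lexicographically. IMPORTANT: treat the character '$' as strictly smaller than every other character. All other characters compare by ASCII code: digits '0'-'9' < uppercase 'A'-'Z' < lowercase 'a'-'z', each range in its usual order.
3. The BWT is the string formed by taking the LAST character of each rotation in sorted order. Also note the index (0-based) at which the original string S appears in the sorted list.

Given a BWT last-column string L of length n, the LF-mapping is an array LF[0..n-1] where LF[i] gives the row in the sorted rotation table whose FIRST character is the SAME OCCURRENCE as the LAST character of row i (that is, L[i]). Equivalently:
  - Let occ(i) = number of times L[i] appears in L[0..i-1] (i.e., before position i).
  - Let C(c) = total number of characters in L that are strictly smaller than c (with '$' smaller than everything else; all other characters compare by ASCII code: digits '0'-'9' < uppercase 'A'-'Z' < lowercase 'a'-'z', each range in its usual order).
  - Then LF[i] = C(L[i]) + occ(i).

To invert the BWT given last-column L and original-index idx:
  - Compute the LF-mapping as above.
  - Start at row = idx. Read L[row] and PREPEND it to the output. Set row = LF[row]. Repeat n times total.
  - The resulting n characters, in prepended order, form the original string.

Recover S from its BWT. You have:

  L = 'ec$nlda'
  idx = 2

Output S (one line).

Answer: candle$

Derivation:
LF mapping: 4 2 0 6 5 3 1
Walk LF starting at row 2, prepending L[row]:
  step 1: row=2, L[2]='$', prepend. Next row=LF[2]=0
  step 2: row=0, L[0]='e', prepend. Next row=LF[0]=4
  step 3: row=4, L[4]='l', prepend. Next row=LF[4]=5
  step 4: row=5, L[5]='d', prepend. Next row=LF[5]=3
  step 5: row=3, L[3]='n', prepend. Next row=LF[3]=6
  step 6: row=6, L[6]='a', prepend. Next row=LF[6]=1
  step 7: row=1, L[1]='c', prepend. Next row=LF[1]=2
Reversed output: candle$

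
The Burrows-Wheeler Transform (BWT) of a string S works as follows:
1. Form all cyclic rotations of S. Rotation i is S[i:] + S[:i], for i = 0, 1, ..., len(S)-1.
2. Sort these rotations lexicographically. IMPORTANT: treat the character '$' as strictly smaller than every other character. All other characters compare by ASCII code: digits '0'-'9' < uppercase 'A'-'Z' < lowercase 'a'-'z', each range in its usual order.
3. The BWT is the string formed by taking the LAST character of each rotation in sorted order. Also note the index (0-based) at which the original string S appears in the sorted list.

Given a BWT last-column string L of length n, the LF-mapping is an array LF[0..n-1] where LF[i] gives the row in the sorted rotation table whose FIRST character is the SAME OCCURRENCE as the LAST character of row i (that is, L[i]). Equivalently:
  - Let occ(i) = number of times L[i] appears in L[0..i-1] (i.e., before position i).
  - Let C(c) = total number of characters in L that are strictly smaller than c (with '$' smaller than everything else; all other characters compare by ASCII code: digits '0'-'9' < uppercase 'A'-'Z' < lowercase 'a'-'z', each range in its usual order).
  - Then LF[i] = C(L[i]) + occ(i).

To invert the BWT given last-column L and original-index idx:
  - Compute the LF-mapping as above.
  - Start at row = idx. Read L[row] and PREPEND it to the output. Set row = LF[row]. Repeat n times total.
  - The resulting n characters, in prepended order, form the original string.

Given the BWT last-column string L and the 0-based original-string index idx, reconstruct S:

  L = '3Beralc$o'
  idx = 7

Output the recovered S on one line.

LF mapping: 1 2 5 8 3 6 4 0 7
Walk LF starting at row 7, prepending L[row]:
  step 1: row=7, L[7]='$', prepend. Next row=LF[7]=0
  step 2: row=0, L[0]='3', prepend. Next row=LF[0]=1
  step 3: row=1, L[1]='B', prepend. Next row=LF[1]=2
  step 4: row=2, L[2]='e', prepend. Next row=LF[2]=5
  step 5: row=5, L[5]='l', prepend. Next row=LF[5]=6
  step 6: row=6, L[6]='c', prepend. Next row=LF[6]=4
  step 7: row=4, L[4]='a', prepend. Next row=LF[4]=3
  step 8: row=3, L[3]='r', prepend. Next row=LF[3]=8
  step 9: row=8, L[8]='o', prepend. Next row=LF[8]=7
Reversed output: oracleB3$

Answer: oracleB3$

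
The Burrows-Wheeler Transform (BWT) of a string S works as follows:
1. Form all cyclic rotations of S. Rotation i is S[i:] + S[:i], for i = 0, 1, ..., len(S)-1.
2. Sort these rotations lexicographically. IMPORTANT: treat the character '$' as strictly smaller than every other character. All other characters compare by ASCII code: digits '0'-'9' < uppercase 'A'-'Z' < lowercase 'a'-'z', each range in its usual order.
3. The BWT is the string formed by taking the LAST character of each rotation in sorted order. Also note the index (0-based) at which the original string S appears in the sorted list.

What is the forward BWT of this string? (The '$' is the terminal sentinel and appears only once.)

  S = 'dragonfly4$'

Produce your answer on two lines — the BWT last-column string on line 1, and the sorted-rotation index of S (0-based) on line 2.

All 11 rotations (rotation i = S[i:]+S[:i]):
  rot[0] = dragonfly4$
  rot[1] = ragonfly4$d
  rot[2] = agonfly4$dr
  rot[3] = gonfly4$dra
  rot[4] = onfly4$drag
  rot[5] = nfly4$drago
  rot[6] = fly4$dragon
  rot[7] = ly4$dragonf
  rot[8] = y4$dragonfl
  rot[9] = 4$dragonfly
  rot[10] = $dragonfly4
Sorted (with $ < everything):
  sorted[0] = $dragonfly4  (last char: '4')
  sorted[1] = 4$dragonfly  (last char: 'y')
  sorted[2] = agonfly4$dr  (last char: 'r')
  sorted[3] = dragonfly4$  (last char: '$')
  sorted[4] = fly4$dragon  (last char: 'n')
  sorted[5] = gonfly4$dra  (last char: 'a')
  sorted[6] = ly4$dragonf  (last char: 'f')
  sorted[7] = nfly4$drago  (last char: 'o')
  sorted[8] = onfly4$drag  (last char: 'g')
  sorted[9] = ragonfly4$d  (last char: 'd')
  sorted[10] = y4$dragonfl  (last char: 'l')
Last column: 4yr$nafogdl
Original string S is at sorted index 3

Answer: 4yr$nafogdl
3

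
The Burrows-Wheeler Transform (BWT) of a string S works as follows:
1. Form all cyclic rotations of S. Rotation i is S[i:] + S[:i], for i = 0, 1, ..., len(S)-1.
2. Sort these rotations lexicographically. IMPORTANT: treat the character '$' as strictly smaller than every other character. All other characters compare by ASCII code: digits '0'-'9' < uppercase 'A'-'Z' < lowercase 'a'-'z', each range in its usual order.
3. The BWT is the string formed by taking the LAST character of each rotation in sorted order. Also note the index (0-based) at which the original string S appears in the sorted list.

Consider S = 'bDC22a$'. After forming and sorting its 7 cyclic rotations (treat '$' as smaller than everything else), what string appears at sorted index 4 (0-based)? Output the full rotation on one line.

All 7 rotations (rotation i = S[i:]+S[:i]):
  rot[0] = bDC22a$
  rot[1] = DC22a$b
  rot[2] = C22a$bD
  rot[3] = 22a$bDC
  rot[4] = 2a$bDC2
  rot[5] = a$bDC22
  rot[6] = $bDC22a
Sorted (with $ < everything):
  sorted[0] = $bDC22a
  sorted[1] = 22a$bDC
  sorted[2] = 2a$bDC2
  sorted[3] = C22a$bD
  sorted[4] = DC22a$b
  sorted[5] = a$bDC22
  sorted[6] = bDC22a$
sorted[4] = DC22a$b

Answer: DC22a$b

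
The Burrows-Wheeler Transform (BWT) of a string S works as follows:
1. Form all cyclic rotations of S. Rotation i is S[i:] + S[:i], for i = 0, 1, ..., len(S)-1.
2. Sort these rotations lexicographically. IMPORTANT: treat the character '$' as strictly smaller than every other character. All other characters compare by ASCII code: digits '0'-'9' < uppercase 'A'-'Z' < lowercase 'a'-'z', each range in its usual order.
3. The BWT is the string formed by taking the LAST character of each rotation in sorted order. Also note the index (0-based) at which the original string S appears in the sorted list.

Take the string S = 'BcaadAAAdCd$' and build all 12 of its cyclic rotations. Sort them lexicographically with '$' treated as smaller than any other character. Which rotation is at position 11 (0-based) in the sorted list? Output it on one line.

All 12 rotations (rotation i = S[i:]+S[:i]):
  rot[0] = BcaadAAAdCd$
  rot[1] = caadAAAdCd$B
  rot[2] = aadAAAdCd$Bc
  rot[3] = adAAAdCd$Bca
  rot[4] = dAAAdCd$Bcaa
  rot[5] = AAAdCd$Bcaad
  rot[6] = AAdCd$BcaadA
  rot[7] = AdCd$BcaadAA
  rot[8] = dCd$BcaadAAA
  rot[9] = Cd$BcaadAAAd
  rot[10] = d$BcaadAAAdC
  rot[11] = $BcaadAAAdCd
Sorted (with $ < everything):
  sorted[0] = $BcaadAAAdCd
  sorted[1] = AAAdCd$Bcaad
  sorted[2] = AAdCd$BcaadA
  sorted[3] = AdCd$BcaadAA
  sorted[4] = BcaadAAAdCd$
  sorted[5] = Cd$BcaadAAAd
  sorted[6] = aadAAAdCd$Bc
  sorted[7] = adAAAdCd$Bca
  sorted[8] = caadAAAdCd$B
  sorted[9] = d$BcaadAAAdC
  sorted[10] = dAAAdCd$Bcaa
  sorted[11] = dCd$BcaadAAA
sorted[11] = dCd$BcaadAAA

Answer: dCd$BcaadAAA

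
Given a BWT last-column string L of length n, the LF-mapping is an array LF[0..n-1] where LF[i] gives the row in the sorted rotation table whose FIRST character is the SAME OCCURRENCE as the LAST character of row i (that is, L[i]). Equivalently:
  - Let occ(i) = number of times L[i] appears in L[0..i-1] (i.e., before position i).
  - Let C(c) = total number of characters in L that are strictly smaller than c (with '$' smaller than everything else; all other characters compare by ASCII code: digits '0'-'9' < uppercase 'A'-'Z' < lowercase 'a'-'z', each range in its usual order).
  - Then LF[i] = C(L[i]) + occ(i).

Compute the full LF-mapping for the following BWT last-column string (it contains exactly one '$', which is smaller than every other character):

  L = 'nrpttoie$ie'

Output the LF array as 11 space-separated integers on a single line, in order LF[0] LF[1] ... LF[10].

Answer: 5 8 7 9 10 6 3 1 0 4 2

Derivation:
Char counts: '$':1, 'e':2, 'i':2, 'n':1, 'o':1, 'p':1, 'r':1, 't':2
C (first-col start): C('$')=0, C('e')=1, C('i')=3, C('n')=5, C('o')=6, C('p')=7, C('r')=8, C('t')=9
L[0]='n': occ=0, LF[0]=C('n')+0=5+0=5
L[1]='r': occ=0, LF[1]=C('r')+0=8+0=8
L[2]='p': occ=0, LF[2]=C('p')+0=7+0=7
L[3]='t': occ=0, LF[3]=C('t')+0=9+0=9
L[4]='t': occ=1, LF[4]=C('t')+1=9+1=10
L[5]='o': occ=0, LF[5]=C('o')+0=6+0=6
L[6]='i': occ=0, LF[6]=C('i')+0=3+0=3
L[7]='e': occ=0, LF[7]=C('e')+0=1+0=1
L[8]='$': occ=0, LF[8]=C('$')+0=0+0=0
L[9]='i': occ=1, LF[9]=C('i')+1=3+1=4
L[10]='e': occ=1, LF[10]=C('e')+1=1+1=2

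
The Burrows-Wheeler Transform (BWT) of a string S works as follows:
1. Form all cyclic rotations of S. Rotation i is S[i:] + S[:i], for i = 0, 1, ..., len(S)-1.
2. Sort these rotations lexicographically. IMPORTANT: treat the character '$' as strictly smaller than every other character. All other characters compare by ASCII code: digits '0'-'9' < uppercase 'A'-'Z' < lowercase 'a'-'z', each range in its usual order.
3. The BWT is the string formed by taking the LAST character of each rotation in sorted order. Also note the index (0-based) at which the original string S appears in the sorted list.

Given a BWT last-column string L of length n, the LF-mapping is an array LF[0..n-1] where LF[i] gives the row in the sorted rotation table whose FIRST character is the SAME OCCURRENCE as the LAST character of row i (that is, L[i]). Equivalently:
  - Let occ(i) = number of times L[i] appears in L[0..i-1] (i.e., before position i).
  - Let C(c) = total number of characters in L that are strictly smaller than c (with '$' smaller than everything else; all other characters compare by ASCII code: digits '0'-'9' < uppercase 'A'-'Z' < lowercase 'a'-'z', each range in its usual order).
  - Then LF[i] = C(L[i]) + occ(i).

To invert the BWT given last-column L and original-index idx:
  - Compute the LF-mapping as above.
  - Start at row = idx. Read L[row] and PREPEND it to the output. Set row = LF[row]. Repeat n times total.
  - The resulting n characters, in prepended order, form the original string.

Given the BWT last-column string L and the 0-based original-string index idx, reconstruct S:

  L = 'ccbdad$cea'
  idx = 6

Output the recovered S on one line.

LF mapping: 4 5 3 7 1 8 0 6 9 2
Walk LF starting at row 6, prepending L[row]:
  step 1: row=6, L[6]='$', prepend. Next row=LF[6]=0
  step 2: row=0, L[0]='c', prepend. Next row=LF[0]=4
  step 3: row=4, L[4]='a', prepend. Next row=LF[4]=1
  step 4: row=1, L[1]='c', prepend. Next row=LF[1]=5
  step 5: row=5, L[5]='d', prepend. Next row=LF[5]=8
  step 6: row=8, L[8]='e', prepend. Next row=LF[8]=9
  step 7: row=9, L[9]='a', prepend. Next row=LF[9]=2
  step 8: row=2, L[2]='b', prepend. Next row=LF[2]=3
  step 9: row=3, L[3]='d', prepend. Next row=LF[3]=7
  step 10: row=7, L[7]='c', prepend. Next row=LF[7]=6
Reversed output: cdbaedcac$

Answer: cdbaedcac$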